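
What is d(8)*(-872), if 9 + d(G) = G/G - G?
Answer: 13952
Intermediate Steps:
d(G) = -8 - G (d(G) = -9 + (G/G - G) = -9 + (1 - G) = -8 - G)
d(8)*(-872) = (-8 - 1*8)*(-872) = (-8 - 8)*(-872) = -16*(-872) = 13952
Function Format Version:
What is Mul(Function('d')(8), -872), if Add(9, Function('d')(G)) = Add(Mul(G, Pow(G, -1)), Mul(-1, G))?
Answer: 13952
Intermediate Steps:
Function('d')(G) = Add(-8, Mul(-1, G)) (Function('d')(G) = Add(-9, Add(Mul(G, Pow(G, -1)), Mul(-1, G))) = Add(-9, Add(1, Mul(-1, G))) = Add(-8, Mul(-1, G)))
Mul(Function('d')(8), -872) = Mul(Add(-8, Mul(-1, 8)), -872) = Mul(Add(-8, -8), -872) = Mul(-16, -872) = 13952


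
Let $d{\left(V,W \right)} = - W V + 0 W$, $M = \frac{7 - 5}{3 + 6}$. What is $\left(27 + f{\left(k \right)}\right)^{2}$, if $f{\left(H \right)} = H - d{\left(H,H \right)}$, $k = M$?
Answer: $\frac{4879681}{6561} \approx 743.74$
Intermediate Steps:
$M = \frac{2}{9} \approx 0.22222$
$d{\left(V,W \right)} = - V W$ ($d{\left(V,W \right)} = - V W + 0 = - V W$)
$k = \frac{2}{9} \approx 0.22222$
$f{\left(H \right)} = H + H^{2}$ ($f{\left(H \right)} = H - - H H = H - - H^{2} = H + H^{2}$)
$\left(27 + f{\left(k \right)}\right)^{2} = \left(27 + \frac{2 \left(1 + \frac{2}{9}\right)}{9}\right)^{2} = \left(27 + \frac{2}{9} \cdot \frac{11}{9}\right)^{2} = \left(27 + \frac{22}{81}\right)^{2} = \left(\frac{2209}{81}\right)^{2} = \frac{4879681}{6561}$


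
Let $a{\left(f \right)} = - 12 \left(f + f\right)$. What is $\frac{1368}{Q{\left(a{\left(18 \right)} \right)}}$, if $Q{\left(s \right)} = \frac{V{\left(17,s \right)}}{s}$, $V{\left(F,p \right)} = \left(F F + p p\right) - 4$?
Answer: $- \frac{196992}{62303} \approx -3.1618$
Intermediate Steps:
$V{\left(F,p \right)} = -4 + F^{2} + p^{2}$ ($V{\left(F,p \right)} = \left(F^{2} + p^{2}\right) - 4 = -4 + F^{2} + p^{2}$)
$a{\left(f \right)} = - 24 f$ ($a{\left(f \right)} = - 12 \cdot 2 f = - 24 f$)
$Q{\left(s \right)} = \frac{285 + s^{2}}{s}$ ($Q{\left(s \right)} = \frac{-4 + 17^{2} + s^{2}}{s} = \frac{-4 + 289 + s^{2}}{s} = \frac{285 + s^{2}}{s}$)
$\frac{1368}{Q{\left(a{\left(18 \right)} \right)}} = \frac{1368}{\left(-24\right) 18 + \frac{285}{\left(-24\right) 18}} = \frac{1368}{-432 + \frac{285}{-432}} = \frac{1368}{-432 + 285 \left(- \frac{1}{432}\right)} = \frac{1368}{-432 - \frac{95}{144}} = \frac{1368}{- \frac{62303}{144}} = 1368 \left(- \frac{144}{62303}\right) = - \frac{196992}{62303}$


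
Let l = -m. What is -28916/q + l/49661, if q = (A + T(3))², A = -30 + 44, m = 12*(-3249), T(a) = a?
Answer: -1424729944/14352029 ≈ -99.270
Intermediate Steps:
m = -38988
l = 38988 (l = -1*(-38988) = 38988)
A = 14
q = 289 (q = (14 + 3)² = 17² = 289)
-28916/q + l/49661 = -28916/289 + 38988/49661 = -1424729944/14352029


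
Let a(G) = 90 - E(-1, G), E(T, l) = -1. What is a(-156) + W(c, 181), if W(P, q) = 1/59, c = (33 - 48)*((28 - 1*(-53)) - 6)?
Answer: 5370/59 ≈ 91.017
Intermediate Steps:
c = -1125 (c = -15*((28 + 53) - 6) = -15*(81 - 6) = -15*75 = -1125)
W(P, q) = 1/59
a(G) = 91 (a(G) = 90 - 1*(-1) = 90 + 1 = 91)
a(-156) + W(c, 181) = 91 + 1/59 = 5370/59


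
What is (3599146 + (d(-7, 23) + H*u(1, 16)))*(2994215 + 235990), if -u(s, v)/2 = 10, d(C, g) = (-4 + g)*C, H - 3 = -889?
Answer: 11682789020265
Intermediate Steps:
H = -886 (H = 3 - 889 = -886)
d(C, g) = C*(-4 + g)
u(s, v) = -20 (u(s, v) = -2*10 = -20)
(3599146 + (d(-7, 23) + H*u(1, 16)))*(2994215 + 235990) = (3599146 + (-7*(-4 + 23) - 886*(-20)))*(2994215 + 235990) = (3599146 + (-7*19 + 17720))*3230205 = (3599146 + (-133 + 17720))*3230205 = (3599146 + 17587)*3230205 = 3616733*3230205 = 11682789020265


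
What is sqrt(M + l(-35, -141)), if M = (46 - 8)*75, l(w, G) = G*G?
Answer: sqrt(22731) ≈ 150.77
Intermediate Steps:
l(w, G) = G**2
M = 2850 (M = 38*75 = 2850)
sqrt(M + l(-35, -141)) = sqrt(2850 + (-141)**2) = sqrt(2850 + 19881) = sqrt(22731)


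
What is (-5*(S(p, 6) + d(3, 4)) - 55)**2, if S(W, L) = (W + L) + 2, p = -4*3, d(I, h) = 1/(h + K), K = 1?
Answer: 1296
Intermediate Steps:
d(I, h) = 1/(1 + h) (d(I, h) = 1/(h + 1) = 1/(1 + h))
p = -12
S(W, L) = 2 + L + W (S(W, L) = (L + W) + 2 = 2 + L + W)
(-5*(S(p, 6) + d(3, 4)) - 55)**2 = (-5*((2 + 6 - 12) + 1/(1 + 4)) - 55)**2 = (-5*(-4 + 1/5) - 55)**2 = (-5*(-19/5) - 55)**2 = (19 - 55)**2 = (-36)**2 = 1296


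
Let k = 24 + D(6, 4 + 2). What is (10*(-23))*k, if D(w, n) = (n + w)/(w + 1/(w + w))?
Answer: -436080/73 ≈ -5973.7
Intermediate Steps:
D(w, n) = (n + w)/(w + 1/(2*w))
k = 1896/73 (k = 24 + 2*6*((4 + 2) + 6)/(1 + 2*6²) = 24 + 2*6*(6 + 6)/(1 + 2*36) = 24 + 2*6*12/(1 + 72) = 24 + 2*6*12/73 = 24 + 2*6*(1/73)*12 = 24 + 144/73 = 1896/73 ≈ 25.973)
(10*(-23))*k = (10*(-23))*(1896/73) = -230*1896/73 = -436080/73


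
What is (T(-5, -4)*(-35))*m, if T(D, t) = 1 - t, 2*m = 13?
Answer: -2275/2 ≈ -1137.5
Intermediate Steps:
m = 13/2 (m = (1/2)*13 = 13/2 ≈ 6.5000)
(T(-5, -4)*(-35))*m = ((1 - 1*(-4))*(-35))*(13/2) = ((1 + 4)*(-35))*(13/2) = (5*(-35))*(13/2) = -175*13/2 = -2275/2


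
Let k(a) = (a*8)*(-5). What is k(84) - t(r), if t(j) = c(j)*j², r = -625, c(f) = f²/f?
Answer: 244137265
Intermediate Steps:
c(f) = f
k(a) = -40*a (k(a) = (8*a)*(-5) = -40*a)
t(j) = j³ (t(j) = j*j² = j³)
k(84) - t(r) = -40*84 - 1*(-625)³ = -3360 - 1*(-244140625) = -3360 + 244140625 = 244137265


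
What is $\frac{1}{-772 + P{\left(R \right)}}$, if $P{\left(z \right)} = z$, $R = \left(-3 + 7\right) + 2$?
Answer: $- \frac{1}{766} \approx -0.0013055$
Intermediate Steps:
$R = 6$ ($R = 4 + 2 = 6$)
$\frac{1}{-772 + P{\left(R \right)}} = \frac{1}{-772 + 6} = \frac{1}{-766} = - \frac{1}{766}$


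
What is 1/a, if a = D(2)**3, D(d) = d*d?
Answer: 1/64 ≈ 0.015625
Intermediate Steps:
D(d) = d**2
a = 64 (a = (2**2)**3 = 4**3 = 64)
1/a = 1/64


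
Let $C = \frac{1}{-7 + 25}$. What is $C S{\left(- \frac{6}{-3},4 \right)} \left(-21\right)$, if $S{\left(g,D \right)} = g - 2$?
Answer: $0$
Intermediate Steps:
$S{\left(g,D \right)} = -2 + g$
$C = \frac{1}{18} \approx 0.055556$
$C S{\left(- \frac{6}{-3},4 \right)} \left(-21\right) = \frac{-2 - \frac{6}{-3}}{18} \left(-21\right) = \frac{-2 - -2}{18} \left(-21\right) = \frac{-2 + 2}{18} \left(-21\right) = \frac{1}{18} \cdot 0 \left(-21\right) = 0 \left(-21\right) = 0$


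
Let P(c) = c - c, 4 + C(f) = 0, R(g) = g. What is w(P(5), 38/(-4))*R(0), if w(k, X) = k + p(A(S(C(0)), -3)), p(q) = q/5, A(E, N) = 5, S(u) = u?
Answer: 0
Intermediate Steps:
C(f) = -4 (C(f) = -4 + 0 = -4)
P(c) = 0
p(q) = q/5 (p(q) = q*(1/5) = q/5)
w(k, X) = 1 + k (w(k, X) = k + (1/5)*5 = k + 1 = 1 + k)
w(P(5), 38/(-4))*R(0) = (1 + 0)*0 = 1*0 = 0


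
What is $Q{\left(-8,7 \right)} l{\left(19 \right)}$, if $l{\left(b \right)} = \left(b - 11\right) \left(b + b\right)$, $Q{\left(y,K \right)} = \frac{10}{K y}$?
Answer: $- \frac{380}{7} \approx -54.286$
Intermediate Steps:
$Q{\left(y,K \right)} = \frac{10}{K y}$ ($Q{\left(y,K \right)} = 10 \frac{1}{K y} = \frac{10}{K y}$)
$l{\left(b \right)} = 2 b \left(-11 + b\right)$ ($l{\left(b \right)} = \left(-11 + b\right) 2 b = 2 b \left(-11 + b\right)$)
$Q{\left(-8,7 \right)} l{\left(19 \right)} = \frac{10}{7 \left(-8\right)} 2 \cdot 19 \left(-11 + 19\right) = 10 \cdot \frac{1}{7} \left(- \frac{1}{8}\right) 2 \cdot 19 \cdot 8 = \left(- \frac{5}{28}\right) 304 = - \frac{380}{7}$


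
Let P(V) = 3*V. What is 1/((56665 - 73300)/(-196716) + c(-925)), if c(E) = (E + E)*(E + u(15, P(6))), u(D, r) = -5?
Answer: 65572/112816631545 ≈ 5.8123e-7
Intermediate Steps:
c(E) = 2*E*(-5 + E) (c(E) = (E + E)*(E - 5) = (2*E)*(-5 + E) = 2*E*(-5 + E))
1/((56665 - 73300)/(-196716) + c(-925)) = 1/((56665 - 73300)/(-196716) + 2*(-925)*(-5 - 925)) = 1/(-16635*(-1/196716) + 2*(-925)*(-930)) = 1/(5545/65572 + 1720500) = 1/(112816631545/65572) = 65572/112816631545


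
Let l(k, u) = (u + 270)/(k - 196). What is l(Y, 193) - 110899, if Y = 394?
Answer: -21957539/198 ≈ -1.1090e+5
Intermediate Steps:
l(k, u) = (270 + u)/(-196 + k)
l(Y, 193) - 110899 = (270 + 193)/(-196 + 394) - 110899 = 463/198 - 110899 = -21957539/198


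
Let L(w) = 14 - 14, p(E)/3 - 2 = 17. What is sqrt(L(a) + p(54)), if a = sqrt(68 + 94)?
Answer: sqrt(57) ≈ 7.5498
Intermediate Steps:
a = 9*sqrt(2) (a = sqrt(162) = 9*sqrt(2) ≈ 12.728)
p(E) = 57 (p(E) = 6 + 3*17 = 6 + 51 = 57)
L(w) = 0
sqrt(L(a) + p(54)) = sqrt(0 + 57) = sqrt(57)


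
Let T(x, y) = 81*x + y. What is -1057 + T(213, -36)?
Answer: 16160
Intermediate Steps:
T(x, y) = y + 81*x
-1057 + T(213, -36) = -1057 + (-36 + 81*213) = -1057 + (-36 + 17253) = -1057 + 17217 = 16160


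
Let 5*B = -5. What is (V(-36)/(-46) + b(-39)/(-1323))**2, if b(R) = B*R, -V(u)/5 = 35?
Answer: 5864036929/411521796 ≈ 14.250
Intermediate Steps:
B = -1 (B = (1/5)*(-5) = -1)
V(u) = -175 (V(u) = -5*35 = -175)
b(R) = -R
(V(-36)/(-46) + b(-39)/(-1323))**2 = (-175/(-46) - 1*(-39)/(-1323))**2 = (-175*(-1/46) + 39*(-1/1323))**2 = (175/46 - 13/441)**2 = (76577/20286)**2 = 5864036929/411521796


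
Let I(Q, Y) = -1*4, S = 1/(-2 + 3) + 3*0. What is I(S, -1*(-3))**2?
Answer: 16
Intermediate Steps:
S = 1 (S = 1/1 + 0 = 1 + 0 = 1)
I(Q, Y) = -4
I(S, -1*(-3))**2 = (-4)**2 = 16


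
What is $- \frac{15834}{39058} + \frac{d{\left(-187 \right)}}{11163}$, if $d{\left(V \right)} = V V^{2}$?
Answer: $- \frac{127792472858}{218002227} \approx -586.2$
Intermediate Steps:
$d{\left(V \right)} = V^{3}$
$- \frac{15834}{39058} + \frac{d{\left(-187 \right)}}{11163} = - \frac{15834}{39058} + \frac{\left(-187\right)^{3}}{11163} = \left(-15834\right) \frac{1}{39058} - \frac{6539203}{11163} = - \frac{7917}{19529} - \frac{6539203}{11163} = - \frac{127792472858}{218002227}$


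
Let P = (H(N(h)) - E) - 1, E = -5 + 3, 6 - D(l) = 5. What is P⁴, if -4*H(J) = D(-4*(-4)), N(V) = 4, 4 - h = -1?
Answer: 81/256 ≈ 0.31641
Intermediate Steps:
h = 5 (h = 4 - 1*(-1) = 4 + 1 = 5)
D(l) = 1 (D(l) = 6 - 1*5 = 6 - 5 = 1)
E = -2
H(J) = -¼ (H(J) = -¼*1 = -¼)
P = ¾ (P = (-¼ - 1*(-2)) - 1 = (-¼ + 2) - 1 = 7/4 - 1 = ¾ ≈ 0.75000)
P⁴ = (¾)⁴ = 81/256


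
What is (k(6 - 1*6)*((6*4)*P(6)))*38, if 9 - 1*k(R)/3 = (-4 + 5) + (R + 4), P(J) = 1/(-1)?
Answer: -10944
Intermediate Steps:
P(J) = -1
k(R) = 12 - 3*R (k(R) = 27 - 3*((-4 + 5) + (R + 4)) = 27 - 3*(1 + (4 + R)) = 27 - 3*(5 + R) = 27 + (-15 - 3*R) = 12 - 3*R)
(k(6 - 1*6)*((6*4)*P(6)))*38 = ((12 - 3*(6 - 1*6))*((6*4)*(-1)))*38 = ((12 - 3*(6 - 6))*(24*(-1)))*38 = ((12 - 3*0)*(-24))*38 = ((12 + 0)*(-24))*38 = (12*(-24))*38 = -288*38 = -10944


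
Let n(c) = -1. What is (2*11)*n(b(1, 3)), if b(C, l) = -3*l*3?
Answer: -22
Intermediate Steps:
b(C, l) = -9*l
(2*11)*n(b(1, 3)) = (2*11)*(-1) = 22*(-1) = -22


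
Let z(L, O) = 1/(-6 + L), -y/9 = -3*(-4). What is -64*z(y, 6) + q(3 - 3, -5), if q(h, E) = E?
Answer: -253/57 ≈ -4.4386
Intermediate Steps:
y = -108 (y = -(-27)*(-4) = -9*12 = -108)
-64*z(y, 6) + q(3 - 3, -5) = -64/(-6 - 108) - 5 = -64/(-114) - 5 = -64*(-1/114) - 5 = 32/57 - 5 = -253/57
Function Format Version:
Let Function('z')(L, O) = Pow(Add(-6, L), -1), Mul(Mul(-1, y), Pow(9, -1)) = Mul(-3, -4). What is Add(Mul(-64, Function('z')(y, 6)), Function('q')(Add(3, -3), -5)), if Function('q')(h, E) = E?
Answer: Rational(-253, 57) ≈ -4.4386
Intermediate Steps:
y = -108 (y = Mul(-9, Mul(-3, -4)) = Mul(-9, 12) = -108)
Add(Mul(-64, Function('z')(y, 6)), Function('q')(Add(3, -3), -5)) = Add(Mul(-64, Pow(Add(-6, -108), -1)), -5) = Add(Mul(-64, Pow(-114, -1)), -5) = Add(Mul(-64, Rational(-1, 114)), -5) = Add(Rational(32, 57), -5) = Rational(-253, 57)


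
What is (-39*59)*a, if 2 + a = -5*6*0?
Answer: 4602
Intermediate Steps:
a = -2 (a = -2 - 5*6*0 = -2 - 30*0 = -2 + 0 = -2)
(-39*59)*a = -39*59*(-2) = -2301*(-2) = 4602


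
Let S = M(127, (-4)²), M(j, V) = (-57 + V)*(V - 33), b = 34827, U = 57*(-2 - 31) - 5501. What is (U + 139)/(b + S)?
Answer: -7243/35524 ≈ -0.20389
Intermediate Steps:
U = -7382 (U = 57*(-33) - 5501 = -1881 - 5501 = -7382)
M(j, V) = (-57 + V)*(-33 + V)
S = 697 (S = 1881 + ((-4)²)² - 90*(-4)² = 1881 + 16² - 90*16 = 1881 + 256 - 1440 = 697)
(U + 139)/(b + S) = (-7382 + 139)/(34827 + 697) = -7243/35524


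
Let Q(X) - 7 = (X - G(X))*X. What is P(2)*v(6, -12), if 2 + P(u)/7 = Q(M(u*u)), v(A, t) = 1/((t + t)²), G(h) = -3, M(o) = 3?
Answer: 161/576 ≈ 0.27951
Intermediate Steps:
Q(X) = 7 + X*(3 + X) (Q(X) = 7 + (X - 1*(-3))*X = 7 + (X + 3)*X = 7 + (3 + X)*X = 7 + X*(3 + X))
v(A, t) = 1/(4*t²) (v(A, t) = 1/((2*t)²) = 1/(4*t²))
P(u) = 161 (P(u) = -14 + 7*(7 + 3² + 3*3) = -14 + 7*(7 + 9 + 9) = -14 + 7*25 = -14 + 175 = 161)
P(2)*v(6, -12) = 161*((¼)/(-12)²) = 161*((¼)*(1/144)) = 161*(1/576) = 161/576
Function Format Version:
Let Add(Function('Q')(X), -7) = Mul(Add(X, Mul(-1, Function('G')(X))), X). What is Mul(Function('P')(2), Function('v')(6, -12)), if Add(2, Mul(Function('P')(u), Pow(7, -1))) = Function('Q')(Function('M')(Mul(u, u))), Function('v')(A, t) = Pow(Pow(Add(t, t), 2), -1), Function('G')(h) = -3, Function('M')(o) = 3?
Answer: Rational(161, 576) ≈ 0.27951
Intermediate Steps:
Function('Q')(X) = Add(7, Mul(X, Add(3, X))) (Function('Q')(X) = Add(7, Mul(Add(X, Mul(-1, -3)), X)) = Add(7, Mul(Add(X, 3), X)) = Add(7, Mul(Add(3, X), X)) = Add(7, Mul(X, Add(3, X))))
Function('v')(A, t) = Mul(Rational(1, 4), Pow(t, -2)) (Function('v')(A, t) = Pow(Pow(Mul(2, t), 2), -1) = Pow(Mul(4, Pow(t, 2)), -1) = Mul(Rational(1, 4), Pow(t, -2)))
Function('P')(u) = 161 (Function('P')(u) = Add(-14, Mul(7, Add(7, Pow(3, 2), Mul(3, 3)))) = Add(-14, Mul(7, Add(7, 9, 9))) = Add(-14, Mul(7, 25)) = Add(-14, 175) = 161)
Mul(Function('P')(2), Function('v')(6, -12)) = Mul(161, Mul(Rational(1, 4), Pow(-12, -2))) = Mul(161, Mul(Rational(1, 4), Rational(1, 144))) = Mul(161, Rational(1, 576)) = Rational(161, 576)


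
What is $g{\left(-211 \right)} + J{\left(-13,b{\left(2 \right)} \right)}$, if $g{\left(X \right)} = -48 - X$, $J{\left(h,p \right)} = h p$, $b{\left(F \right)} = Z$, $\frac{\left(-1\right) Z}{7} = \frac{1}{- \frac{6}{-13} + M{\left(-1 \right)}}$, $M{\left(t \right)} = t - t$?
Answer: $\frac{2161}{6} \approx 360.17$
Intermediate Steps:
$M{\left(t \right)} = 0$
$Z = - \frac{91}{6}$ ($Z = - \frac{7}{- \frac{6}{-13} + 0} = - \frac{7}{\left(-6\right) \left(- \frac{1}{13}\right) + 0} = - \frac{7}{\frac{6}{13} + 0} = - \frac{7}{\frac{6}{13}} = \left(-7\right) \frac{13}{6} = - \frac{91}{6} \approx -15.167$)
$b{\left(F \right)} = - \frac{91}{6}$
$g{\left(-211 \right)} + J{\left(-13,b{\left(2 \right)} \right)} = \left(-48 - -211\right) - - \frac{1183}{6} = \left(-48 + 211\right) + \frac{1183}{6} = 163 + \frac{1183}{6} = \frac{2161}{6}$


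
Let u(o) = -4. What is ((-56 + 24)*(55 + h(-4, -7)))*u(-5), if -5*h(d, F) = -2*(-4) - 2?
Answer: 34432/5 ≈ 6886.4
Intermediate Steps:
h(d, F) = -6/5 (h(d, F) = -(-2*(-4) - 2)/5 = -(8 - 2)/5 = -⅕*6 = -6/5)
((-56 + 24)*(55 + h(-4, -7)))*u(-5) = ((-56 + 24)*(55 - 6/5))*(-4) = -32*269/5*(-4) = -8608/5*(-4) = 34432/5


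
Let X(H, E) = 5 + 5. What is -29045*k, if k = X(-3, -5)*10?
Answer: -2904500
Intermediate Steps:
X(H, E) = 10
k = 100 (k = 10*10 = 100)
-29045*k = -29045*100 = -2904500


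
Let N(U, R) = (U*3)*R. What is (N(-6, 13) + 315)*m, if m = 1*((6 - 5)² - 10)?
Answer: -729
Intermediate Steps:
N(U, R) = 3*R*U (N(U, R) = (3*U)*R = 3*R*U)
m = -9 (m = 1*(1² - 10) = 1*(1 - 10) = 1*(-9) = -9)
(N(-6, 13) + 315)*m = (3*13*(-6) + 315)*(-9) = (-234 + 315)*(-9) = 81*(-9) = -729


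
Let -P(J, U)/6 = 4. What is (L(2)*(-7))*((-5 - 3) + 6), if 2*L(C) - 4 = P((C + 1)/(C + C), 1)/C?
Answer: -56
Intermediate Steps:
P(J, U) = -24 (P(J, U) = -6*4 = -24)
L(C) = 2 - 12/C (L(C) = 2 + (-24/C)/2 = 2 - 12/C)
(L(2)*(-7))*((-5 - 3) + 6) = ((2 - 12/2)*(-7))*((-5 - 3) + 6) = ((2 - 12*½)*(-7))*(-8 + 6) = ((2 - 6)*(-7))*(-2) = -4*(-7)*(-2) = 28*(-2) = -56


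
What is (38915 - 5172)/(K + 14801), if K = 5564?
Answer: 33743/20365 ≈ 1.6569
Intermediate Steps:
(38915 - 5172)/(K + 14801) = (38915 - 5172)/(5564 + 14801) = 33743/20365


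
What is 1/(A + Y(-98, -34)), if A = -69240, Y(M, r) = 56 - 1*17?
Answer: -1/69201 ≈ -1.4451e-5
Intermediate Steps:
Y(M, r) = 39 (Y(M, r) = 56 - 17 = 39)
1/(A + Y(-98, -34)) = 1/(-69240 + 39) = 1/(-69201) = -1/69201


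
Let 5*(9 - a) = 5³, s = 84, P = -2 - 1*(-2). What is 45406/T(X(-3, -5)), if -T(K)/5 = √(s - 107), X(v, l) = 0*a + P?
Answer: 45406*I*√23/115 ≈ 1893.6*I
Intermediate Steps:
P = 0 (P = -2 + 2 = 0)
a = -16 (a = 9 - ⅕*5³ = 9 - ⅕*125 = 9 - 25 = -16)
X(v, l) = 0 (X(v, l) = 0*(-16) + 0 = 0 + 0 = 0)
T(K) = -5*I*√23 (T(K) = -5*√(84 - 107) = -5*I*√23)
45406/T(X(-3, -5)) = 45406/((-5*I*√23)) = 45406*(I*√23/115) = 45406*I*√23/115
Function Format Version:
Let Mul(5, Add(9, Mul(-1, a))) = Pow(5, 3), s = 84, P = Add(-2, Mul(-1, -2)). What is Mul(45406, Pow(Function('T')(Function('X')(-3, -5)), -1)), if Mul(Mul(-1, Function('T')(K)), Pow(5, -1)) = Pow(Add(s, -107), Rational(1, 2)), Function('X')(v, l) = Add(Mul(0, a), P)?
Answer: Mul(Rational(45406, 115), I, Pow(23, Rational(1, 2))) ≈ Mul(1893.6, I)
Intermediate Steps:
P = 0 (P = Add(-2, 2) = 0)
a = -16 (a = Add(9, Mul(Rational(-1, 5), Pow(5, 3))) = Add(9, Mul(Rational(-1, 5), 125)) = Add(9, -25) = -16)
Function('X')(v, l) = 0 (Function('X')(v, l) = Add(Mul(0, -16), 0) = Add(0, 0) = 0)
Function('T')(K) = Mul(-5, I, Pow(23, Rational(1, 2))) (Function('T')(K) = Mul(-5, Pow(Add(84, -107), Rational(1, 2))) = Mul(-5, Pow(-23, Rational(1, 2))) = Mul(-5, Mul(I, Pow(23, Rational(1, 2)))) = Mul(-5, I, Pow(23, Rational(1, 2))))
Mul(45406, Pow(Function('T')(Function('X')(-3, -5)), -1)) = Mul(45406, Pow(Mul(-5, I, Pow(23, Rational(1, 2))), -1)) = Mul(45406, Mul(Rational(1, 115), I, Pow(23, Rational(1, 2)))) = Mul(Rational(45406, 115), I, Pow(23, Rational(1, 2)))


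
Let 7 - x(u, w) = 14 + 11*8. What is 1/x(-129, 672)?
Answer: -1/95 ≈ -0.010526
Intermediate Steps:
x(u, w) = -95 (x(u, w) = 7 - (14 + 11*8) = 7 - (14 + 88) = 7 - 1*102 = 7 - 102 = -95)
1/x(-129, 672) = 1/(-95) = -1/95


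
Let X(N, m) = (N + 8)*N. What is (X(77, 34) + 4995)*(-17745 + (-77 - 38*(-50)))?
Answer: -183739880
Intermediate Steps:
X(N, m) = N*(8 + N) (X(N, m) = (8 + N)*N = N*(8 + N))
(X(77, 34) + 4995)*(-17745 + (-77 - 38*(-50))) = (77*(8 + 77) + 4995)*(-17745 + (-77 - 38*(-50))) = (77*85 + 4995)*(-17745 + (-77 + 1900)) = (6545 + 4995)*(-17745 + 1823) = 11540*(-15922) = -183739880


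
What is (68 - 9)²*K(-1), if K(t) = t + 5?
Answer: 13924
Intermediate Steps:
K(t) = 5 + t
(68 - 9)²*K(-1) = (68 - 9)²*(5 - 1) = 59²*4 = 3481*4 = 13924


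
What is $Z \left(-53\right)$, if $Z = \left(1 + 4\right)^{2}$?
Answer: $-1325$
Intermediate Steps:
$Z = 25$ ($Z = 5^{2} = 25$)
$Z \left(-53\right) = 25 \left(-53\right) = -1325$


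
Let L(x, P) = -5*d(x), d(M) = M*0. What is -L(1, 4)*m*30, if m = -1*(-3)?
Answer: 0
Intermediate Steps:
m = 3
d(M) = 0
L(x, P) = 0 (L(x, P) = -5*0 = 0)
-L(1, 4)*m*30 = -0*3*30 = -1*0*30 = 0*30 = 0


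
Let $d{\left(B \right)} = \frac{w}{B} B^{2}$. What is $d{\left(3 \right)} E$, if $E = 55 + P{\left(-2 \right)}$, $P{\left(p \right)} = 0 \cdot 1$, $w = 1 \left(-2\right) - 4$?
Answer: $-990$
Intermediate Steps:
$w = -6$ ($w = -2 - 4 = -6$)
$d{\left(B \right)} = - 6 B$ ($d{\left(B \right)} = - \frac{6}{B} B^{2} = - 6 B$)
$P{\left(p \right)} = 0$
$E = 55$ ($E = 55 + 0 = 55$)
$d{\left(3 \right)} E = \left(-6\right) 3 \cdot 55 = \left(-18\right) 55 = -990$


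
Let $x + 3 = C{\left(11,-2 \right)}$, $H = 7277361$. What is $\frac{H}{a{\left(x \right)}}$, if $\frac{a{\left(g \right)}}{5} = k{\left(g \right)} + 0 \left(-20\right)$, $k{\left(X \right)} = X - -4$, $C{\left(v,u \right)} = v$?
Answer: $\frac{2425787}{20} \approx 1.2129 \cdot 10^{5}$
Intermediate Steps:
$k{\left(X \right)} = 4 + X$ ($k{\left(X \right)} = X + 4 = 4 + X$)
$x = 8$ ($x = -3 + 11 = 8$)
$a{\left(g \right)} = 20 + 5 g$ ($a{\left(g \right)} = 5 \left(\left(4 + g\right) + 0 \left(-20\right)\right) = 5 \left(\left(4 + g\right) + 0\right) = 5 \left(4 + g\right) = 20 + 5 g$)
$\frac{H}{a{\left(x \right)}} = \frac{7277361}{20 + 5 \cdot 8} = \frac{7277361}{20 + 40} = \frac{7277361}{60} = 7277361 \cdot \frac{1}{60} = \frac{2425787}{20}$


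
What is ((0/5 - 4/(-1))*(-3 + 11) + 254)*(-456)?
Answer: -130416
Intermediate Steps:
((0/5 - 4/(-1))*(-3 + 11) + 254)*(-456) = ((0*(⅕) - 4*(-1))*8 + 254)*(-456) = ((0 + 4)*8 + 254)*(-456) = (4*8 + 254)*(-456) = (32 + 254)*(-456) = 286*(-456) = -130416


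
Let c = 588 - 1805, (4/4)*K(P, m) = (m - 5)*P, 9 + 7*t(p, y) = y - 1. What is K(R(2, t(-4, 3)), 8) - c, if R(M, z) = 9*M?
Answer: 1271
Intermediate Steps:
t(p, y) = -10/7 + y/7 (t(p, y) = -9/7 + (y - 1)/7 = -9/7 + (-1 + y)/7 = -9/7 + (-⅐ + y/7) = -10/7 + y/7)
K(P, m) = P*(-5 + m) (K(P, m) = (m - 5)*P = (-5 + m)*P = P*(-5 + m))
c = -1217
K(R(2, t(-4, 3)), 8) - c = (9*2)*(-5 + 8) - 1*(-1217) = 18*3 + 1217 = 54 + 1217 = 1271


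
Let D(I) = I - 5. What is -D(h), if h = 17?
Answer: -12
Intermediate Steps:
D(I) = -5 + I
-D(h) = -(-5 + 17) = -1*12 = -12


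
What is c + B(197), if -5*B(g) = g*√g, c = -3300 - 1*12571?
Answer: -15871 - 197*√197/5 ≈ -16424.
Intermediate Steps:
c = -15871 (c = -3300 - 12571 = -15871)
B(g) = -g^(3/2)/5 (B(g) = -g*√g/5 = -g^(3/2)/5)
c + B(197) = -15871 - 197*√197/5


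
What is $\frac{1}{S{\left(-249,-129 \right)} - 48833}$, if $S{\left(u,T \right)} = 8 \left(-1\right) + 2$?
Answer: $- \frac{1}{48839} \approx -2.0475 \cdot 10^{-5}$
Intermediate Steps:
$S{\left(u,T \right)} = -6$ ($S{\left(u,T \right)} = -8 + 2 = -6$)
$\frac{1}{S{\left(-249,-129 \right)} - 48833} = \frac{1}{-6 - 48833} = \frac{1}{-48839} = - \frac{1}{48839}$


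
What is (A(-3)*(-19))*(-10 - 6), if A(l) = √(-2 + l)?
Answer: 304*I*√5 ≈ 679.76*I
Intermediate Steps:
(A(-3)*(-19))*(-10 - 6) = (√(-2 - 3)*(-19))*(-10 - 6) = (√(-5)*(-19))*(-16) = ((I*√5)*(-19))*(-16) = -19*I*√5*(-16) = 304*I*√5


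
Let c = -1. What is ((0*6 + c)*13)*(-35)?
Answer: 455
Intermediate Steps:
((0*6 + c)*13)*(-35) = ((0*6 - 1)*13)*(-35) = ((0 - 1)*13)*(-35) = -1*13*(-35) = -13*(-35) = 455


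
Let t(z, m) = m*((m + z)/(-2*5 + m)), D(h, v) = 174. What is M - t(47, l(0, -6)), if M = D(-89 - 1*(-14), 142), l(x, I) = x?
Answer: 174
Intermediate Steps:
t(z, m) = m*(m + z)/(-10 + m) (t(z, m) = m*((m + z)/(-10 + m)) = m*(m + z)/(-10 + m))
M = 174
M - t(47, l(0, -6)) = 174 - 0*(0 + 47)/(-10 + 0) = 174 - 0*47/(-10) = 174 - 0*(-1)*47/10 = 174 - 1*0 = 174 + 0 = 174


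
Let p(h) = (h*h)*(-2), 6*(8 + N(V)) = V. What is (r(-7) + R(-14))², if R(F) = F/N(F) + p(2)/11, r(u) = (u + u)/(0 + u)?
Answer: 802816/116281 ≈ 6.9041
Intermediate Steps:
N(V) = -8 + V/6
p(h) = -2*h² (p(h) = h²*(-2) = -2*h²)
r(u) = 2 (r(u) = (2*u)/u = 2)
R(F) = -8/11 + F/(-8 + F/6) (R(F) = F/(-8 + F/6) - 2*2²/11 = F/(-8 + F/6) - 2*4*(1/11) = F/(-8 + F/6) - 8*1/11 = F/(-8 + F/6) - 8/11 = -8/11 + F/(-8 + F/6))
(r(-7) + R(-14))² = (2 + 2*(192 + 29*(-14))/(11*(-48 - 14)))² = (2 + (2/11)*(192 - 406)/(-62))² = (2 + (2/11)*(-1/62)*(-214))² = (2 + 214/341)² = (896/341)² = 802816/116281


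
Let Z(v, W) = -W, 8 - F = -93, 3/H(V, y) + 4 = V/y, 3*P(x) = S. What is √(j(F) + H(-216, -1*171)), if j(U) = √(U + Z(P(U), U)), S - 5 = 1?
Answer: I*√741/26 ≈ 1.047*I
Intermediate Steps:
S = 6 (S = 5 + 1 = 6)
P(x) = 2 (P(x) = (⅓)*6 = 2)
H(V, y) = 3/(-4 + V/y)
F = 101 (F = 8 - 1*(-93) = 8 + 93 = 101)
j(U) = 0 (j(U) = √(U - U) = √0 = 0)
√(j(F) + H(-216, -1*171)) = √(0 + 3*(-1*171)/(-216 - (-4)*171)) = √(0 + 3*(-171)/(-216 - 4*(-171))) = √(0 + 3*(-171)/(-216 + 684)) = √(0 + 3*(-171)/468) = √(0 + 3*(-171)*(1/468)) = √(0 - 57/52) = √(-57/52) = I*√741/26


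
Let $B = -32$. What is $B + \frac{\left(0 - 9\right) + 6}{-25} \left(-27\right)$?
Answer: $- \frac{881}{25} \approx -35.24$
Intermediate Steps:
$B + \frac{\left(0 - 9\right) + 6}{-25} \left(-27\right) = -32 + \frac{\left(0 - 9\right) + 6}{-25} \left(-27\right) = -32 + \left(-9 + 6\right) \left(- \frac{1}{25}\right) \left(-27\right) = -32 + \left(-3\right) \left(- \frac{1}{25}\right) \left(-27\right) = -32 + \frac{3}{25} \left(-27\right) = -32 - \frac{81}{25} = - \frac{881}{25}$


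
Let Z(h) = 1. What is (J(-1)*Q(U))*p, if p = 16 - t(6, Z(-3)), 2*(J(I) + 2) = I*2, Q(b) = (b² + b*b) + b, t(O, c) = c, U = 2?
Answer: -450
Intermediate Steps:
Q(b) = b + 2*b² (Q(b) = (b² + b²) + b = 2*b² + b = b + 2*b²)
J(I) = -2 + I (J(I) = -2 + (I*2)/2 = -2 + (2*I)/2 = -2 + I)
p = 15 (p = 16 - 1*1 = 16 - 1 = 15)
(J(-1)*Q(U))*p = ((-2 - 1)*(2*(1 + 2*2)))*15 = -6*(1 + 4)*15 = -6*5*15 = -3*10*15 = -30*15 = -450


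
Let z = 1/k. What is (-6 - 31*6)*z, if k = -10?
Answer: 96/5 ≈ 19.200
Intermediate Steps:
z = -⅒ (z = 1/(-10) = -⅒ ≈ -0.10000)
(-6 - 31*6)*z = (-6 - 31*6)*(-⅒) = (-6 - 186)*(-⅒) = -192*(-⅒) = 96/5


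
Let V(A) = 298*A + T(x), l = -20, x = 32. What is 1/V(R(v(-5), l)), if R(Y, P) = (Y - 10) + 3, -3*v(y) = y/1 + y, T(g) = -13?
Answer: -3/3317 ≈ -0.00090443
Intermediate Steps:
v(y) = -2*y/3 (v(y) = -(y/1 + y)/3 = -(1*y + y)/3 = -(y + y)/3 = -2*y/3)
R(Y, P) = -7 + Y (R(Y, P) = (-10 + Y) + 3 = -7 + Y)
V(A) = -13 + 298*A (V(A) = 298*A - 13 = -13 + 298*A)
1/V(R(v(-5), l)) = 1/(-13 + 298*(-7 - ⅔*(-5))) = 1/(-13 + 298*(-7 + 10/3)) = 1/(-13 + 298*(-11/3)) = 1/(-13 - 3278/3) = 1/(-3317/3) = -3/3317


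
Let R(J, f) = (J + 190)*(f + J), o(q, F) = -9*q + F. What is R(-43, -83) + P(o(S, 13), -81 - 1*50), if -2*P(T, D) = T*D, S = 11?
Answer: -24155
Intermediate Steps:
o(q, F) = F - 9*q
R(J, f) = (190 + J)*(J + f)
P(T, D) = -D*T/2 (P(T, D) = -T*D/2 = -D*T/2)
R(-43, -83) + P(o(S, 13), -81 - 1*50) = ((-43)² + 190*(-43) + 190*(-83) - 43*(-83)) - (-81 - 1*50)*(13 - 9*11)/2 = (1849 - 8170 - 15770 + 3569) - (-81 - 50)*(13 - 99)/2 = -18522 - ½*(-131)*(-86) = -18522 - 5633 = -24155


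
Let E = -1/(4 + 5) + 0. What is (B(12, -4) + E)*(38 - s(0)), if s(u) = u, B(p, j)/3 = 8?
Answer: 8170/9 ≈ 907.78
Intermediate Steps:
B(p, j) = 24 (B(p, j) = 3*8 = 24)
E = -⅑ (E = -1/9 + 0 = (⅑)*(-1) + 0 = -⅑ + 0 = -⅑ ≈ -0.11111)
(B(12, -4) + E)*(38 - s(0)) = (24 - ⅑)*(38 - 1*0) = 215*(38 + 0)/9 = (215/9)*38 = 8170/9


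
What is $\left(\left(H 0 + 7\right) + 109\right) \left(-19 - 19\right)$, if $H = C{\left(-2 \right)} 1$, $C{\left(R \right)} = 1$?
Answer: $-4408$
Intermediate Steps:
$H = 1$ ($H = 1 \cdot 1 = 1$)
$\left(\left(H 0 + 7\right) + 109\right) \left(-19 - 19\right) = \left(\left(1 \cdot 0 + 7\right) + 109\right) \left(-19 - 19\right) = \left(\left(0 + 7\right) + 109\right) \left(-19 - 19\right) = \left(7 + 109\right) \left(-38\right) = 116 \left(-38\right) = -4408$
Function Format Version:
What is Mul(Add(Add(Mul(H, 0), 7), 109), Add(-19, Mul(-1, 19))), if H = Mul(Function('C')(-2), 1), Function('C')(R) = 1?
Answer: -4408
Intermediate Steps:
H = 1 (H = Mul(1, 1) = 1)
Mul(Add(Add(Mul(H, 0), 7), 109), Add(-19, Mul(-1, 19))) = Mul(Add(Add(Mul(1, 0), 7), 109), Add(-19, Mul(-1, 19))) = Mul(Add(Add(0, 7), 109), Add(-19, -19)) = Mul(Add(7, 109), -38) = Mul(116, -38) = -4408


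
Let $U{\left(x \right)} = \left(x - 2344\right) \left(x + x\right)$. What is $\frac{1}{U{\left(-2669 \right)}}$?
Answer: $\frac{1}{26759394} \approx 3.737 \cdot 10^{-8}$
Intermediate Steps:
$U{\left(x \right)} = 2 x \left(-2344 + x\right)$ ($U{\left(x \right)} = \left(-2344 + x\right) 2 x = 2 x \left(-2344 + x\right)$)
$\frac{1}{U{\left(-2669 \right)}} = \frac{1}{2 \left(-2669\right) \left(-2344 - 2669\right)} = \frac{1}{2 \left(-2669\right) \left(-5013\right)} = \frac{1}{26759394}$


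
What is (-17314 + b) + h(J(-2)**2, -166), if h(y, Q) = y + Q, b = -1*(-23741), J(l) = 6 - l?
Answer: 6325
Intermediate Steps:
b = 23741
h(y, Q) = Q + y
(-17314 + b) + h(J(-2)**2, -166) = (-17314 + 23741) + (-166 + (6 - 1*(-2))**2) = 6427 + (-166 + (6 + 2)**2) = 6427 + (-166 + 8**2) = 6427 + (-166 + 64) = 6427 - 102 = 6325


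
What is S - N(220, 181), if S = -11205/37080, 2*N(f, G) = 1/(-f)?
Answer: -1699/5665 ≈ -0.29991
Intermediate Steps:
N(f, G) = -1/(2*f) (N(f, G) = 1/(2*((-f))) = (-1/f)/2 = -1/(2*f))
S = -249/824 (S = -11205*1/37080 = -249/824 ≈ -0.30218)
S - N(220, 181) = -249/824 - (-1)/(2*220) = -249/824 - 1*(-1/440) = -249/824 + 1/440 = -1699/5665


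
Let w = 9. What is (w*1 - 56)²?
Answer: 2209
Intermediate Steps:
(w*1 - 56)² = (9*1 - 56)² = (9 - 56)² = (-47)² = 2209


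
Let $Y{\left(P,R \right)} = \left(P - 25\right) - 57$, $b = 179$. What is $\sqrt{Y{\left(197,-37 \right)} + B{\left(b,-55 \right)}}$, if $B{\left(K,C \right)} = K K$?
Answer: $2 \sqrt{8039} \approx 179.32$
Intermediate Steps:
$Y{\left(P,R \right)} = -82 + P$ ($Y{\left(P,R \right)} = \left(-25 + P\right) - 57 = -82 + P$)
$B{\left(K,C \right)} = K^{2}$
$\sqrt{Y{\left(197,-37 \right)} + B{\left(b,-55 \right)}} = \sqrt{\left(-82 + 197\right) + 179^{2}} = \sqrt{115 + 32041} = \sqrt{32156} = 2 \sqrt{8039}$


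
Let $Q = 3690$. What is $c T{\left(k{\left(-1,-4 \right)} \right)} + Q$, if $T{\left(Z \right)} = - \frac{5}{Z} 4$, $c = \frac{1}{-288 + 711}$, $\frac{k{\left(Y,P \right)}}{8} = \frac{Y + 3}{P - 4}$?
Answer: $\frac{1560880}{423} \approx 3690.0$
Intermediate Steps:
$k{\left(Y,P \right)} = \frac{8 \left(3 + Y\right)}{-4 + P}$ ($k{\left(Y,P \right)} = 8 \frac{Y + 3}{P - 4} = 8 \frac{3 + Y}{-4 + P} = \frac{8 \left(3 + Y\right)}{-4 + P}$)
$c = \frac{1}{423} \approx 0.0023641$
$T{\left(Z \right)} = - \frac{20}{Z}$
$c T{\left(k{\left(-1,-4 \right)} \right)} + Q = \frac{\left(-20\right) \frac{1}{8 \frac{1}{-4 - 4} \left(3 - 1\right)}}{423} + 3690 = \frac{\left(-20\right) \frac{1}{8 \frac{1}{-8} \cdot 2}}{423} + 3690 = \frac{\left(-20\right) \frac{1}{8 \left(- \frac{1}{8}\right) 2}}{423} + 3690 = \frac{\left(-20\right) \frac{1}{-2}}{423} + 3690 = \frac{\left(-20\right) \left(- \frac{1}{2}\right)}{423} + 3690 = \frac{1}{423} \cdot 10 + 3690 = \frac{10}{423} + 3690 = \frac{1560880}{423}$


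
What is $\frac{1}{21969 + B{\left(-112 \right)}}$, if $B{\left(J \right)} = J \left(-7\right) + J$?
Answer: $\frac{1}{22641} \approx 4.4168 \cdot 10^{-5}$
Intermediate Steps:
$B{\left(J \right)} = - 6 J$ ($B{\left(J \right)} = - 7 J + J = - 6 J$)
$\frac{1}{21969 + B{\left(-112 \right)}} = \frac{1}{21969 - -672} = \frac{1}{21969 + 672} = \frac{1}{22641}$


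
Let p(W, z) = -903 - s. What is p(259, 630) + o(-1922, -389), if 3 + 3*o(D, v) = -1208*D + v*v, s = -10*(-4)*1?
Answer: 2470265/3 ≈ 8.2342e+5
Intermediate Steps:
s = 40 (s = 40*1 = 40)
o(D, v) = -1 - 1208*D/3 + v**2/3 (o(D, v) = -1 + (-1208*D + v*v)/3 = -1 + (-1208*D + v**2)/3 = -1 + (v**2 - 1208*D)/3 = -1 + (-1208*D/3 + v**2/3) = -1 - 1208*D/3 + v**2/3)
p(W, z) = -943 (p(W, z) = -903 - 1*40 = -903 - 40 = -943)
p(259, 630) + o(-1922, -389) = -943 + (-1 - 1208/3*(-1922) + (1/3)*(-389)**2) = -943 + (-1 + 2321776/3 + (1/3)*151321) = -943 + (-1 + 2321776/3 + 151321/3) = -943 + 2473094/3 = 2470265/3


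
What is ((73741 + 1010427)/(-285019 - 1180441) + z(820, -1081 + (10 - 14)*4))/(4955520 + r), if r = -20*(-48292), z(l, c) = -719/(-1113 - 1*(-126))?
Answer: -87277/45556960184400 ≈ -1.9158e-9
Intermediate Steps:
z(l, c) = 719/987 (z(l, c) = -719/(-1113 + 126) = -719/(-987) = -719*(-1/987) = 719/987)
r = 965840
((73741 + 1010427)/(-285019 - 1180441) + z(820, -1081 + (10 - 14)*4))/(4955520 + r) = ((73741 + 1010427)/(-285019 - 1180441) + 719/987)/(4955520 + 965840) = (1084168/(-1465460) + 719/987)/5921360 = (1084168*(-1/1465460) + 719/987)*(1/5921360) = (-271042/366365 + 719/987)*(1/5921360) = -87277/7693665*1/5921360 = -87277/45556960184400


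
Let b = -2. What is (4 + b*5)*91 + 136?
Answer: -410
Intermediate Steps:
(4 + b*5)*91 + 136 = (4 - 2*5)*91 + 136 = (4 - 10)*91 + 136 = -6*91 + 136 = -546 + 136 = -410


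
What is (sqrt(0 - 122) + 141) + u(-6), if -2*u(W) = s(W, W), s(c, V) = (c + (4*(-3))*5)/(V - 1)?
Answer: 954/7 + I*sqrt(122) ≈ 136.29 + 11.045*I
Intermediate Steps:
s(c, V) = (-60 + c)/(-1 + V) (s(c, V) = (c - 12*5)/(-1 + V) = (c - 60)/(-1 + V) = (-60 + c)/(-1 + V))
u(W) = -(-60 + W)/(2*(-1 + W))
(sqrt(0 - 122) + 141) + u(-6) = (sqrt(0 - 122) + 141) + (60 - 1*(-6))/(2*(-1 - 6)) = (sqrt(-122) + 141) + (1/2)*(60 + 6)/(-7) = (I*sqrt(122) + 141) + (1/2)*(-1/7)*66 = (141 + I*sqrt(122)) - 33/7 = 954/7 + I*sqrt(122)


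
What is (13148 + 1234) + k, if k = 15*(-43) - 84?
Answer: 13653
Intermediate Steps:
k = -729 (k = -645 - 84 = -729)
(13148 + 1234) + k = (13148 + 1234) - 729 = 14382 - 729 = 13653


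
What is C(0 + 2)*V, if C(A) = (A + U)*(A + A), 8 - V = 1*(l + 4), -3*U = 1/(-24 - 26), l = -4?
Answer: 4816/75 ≈ 64.213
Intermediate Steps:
U = 1/150 (U = -1/(3*(-24 - 26)) = -1/3/(-50) = -1/3*(-1/50) = 1/150 ≈ 0.0066667)
V = 8 (V = 8 - (-4 + 4) = 8 - 0 = 8 - 1*0 = 8 + 0 = 8)
C(A) = 2*A*(1/150 + A) (C(A) = (A + 1/150)*(A + A) = (1/150 + A)*(2*A) = 2*A*(1/150 + A))
C(0 + 2)*V = ((0 + 2)*(1 + 150*(0 + 2))/75)*8 = ((1/75)*2*(1 + 150*2))*8 = ((1/75)*2*(1 + 300))*8 = ((1/75)*2*301)*8 = (602/75)*8 = 4816/75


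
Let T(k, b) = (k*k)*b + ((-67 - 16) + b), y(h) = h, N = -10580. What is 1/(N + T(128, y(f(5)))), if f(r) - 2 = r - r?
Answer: 1/22107 ≈ 4.5235e-5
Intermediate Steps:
f(r) = 2 (f(r) = 2 + (r - r) = 2 + 0 = 2)
T(k, b) = -83 + b + b*k² (T(k, b) = k²*b + (-83 + b) = b*k² + (-83 + b) = -83 + b + b*k²)
1/(N + T(128, y(f(5)))) = 1/(-10580 + (-83 + 2 + 2*128²)) = 1/(-10580 + (-83 + 2 + 2*16384)) = 1/(-10580 + (-83 + 2 + 32768)) = 1/(-10580 + 32687) = 1/22107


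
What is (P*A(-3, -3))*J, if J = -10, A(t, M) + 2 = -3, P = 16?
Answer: 800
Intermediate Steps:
A(t, M) = -5 (A(t, M) = -2 - 3 = -5)
(P*A(-3, -3))*J = (16*(-5))*(-10) = -80*(-10) = 800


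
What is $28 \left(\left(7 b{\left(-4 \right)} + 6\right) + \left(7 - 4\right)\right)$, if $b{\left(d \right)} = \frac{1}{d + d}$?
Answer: $\frac{455}{2} \approx 227.5$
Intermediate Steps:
$b{\left(d \right)} = \frac{1}{2 d}$
$28 \left(\left(7 b{\left(-4 \right)} + 6\right) + \left(7 - 4\right)\right) = 28 \left(\left(7 \frac{1}{2 \left(-4\right)} + 6\right) + \left(7 - 4\right)\right) = 28 \left(\left(7 \cdot \frac{1}{2} \left(- \frac{1}{4}\right) + 6\right) + \left(7 - 4\right)\right) = 28 \left(\left(7 \left(- \frac{1}{8}\right) + 6\right) + 3\right) = 28 \left(\left(- \frac{7}{8} + 6\right) + 3\right) = 28 \left(\frac{41}{8} + 3\right) = 28 \cdot \frac{65}{8} = \frac{455}{2}$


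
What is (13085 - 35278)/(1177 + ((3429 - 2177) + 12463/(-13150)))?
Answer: -291837950/31928887 ≈ -9.1402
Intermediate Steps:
(13085 - 35278)/(1177 + ((3429 - 2177) + 12463/(-13150))) = -22193/(1177 + (1252 + 12463*(-1/13150))) = -22193/(1177 + (1252 - 12463/13150)) = -22193/(1177 + 16451337/13150) = -22193/31928887/13150 = -22193*13150/31928887 = -291837950/31928887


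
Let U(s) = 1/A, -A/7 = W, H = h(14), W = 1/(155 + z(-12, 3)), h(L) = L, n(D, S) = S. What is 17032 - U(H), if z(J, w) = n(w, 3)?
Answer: 119382/7 ≈ 17055.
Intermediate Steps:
z(J, w) = 3
W = 1/158 (W = 1/(155 + 3) = 1/158 ≈ 0.0063291)
H = 14
A = -7/158 (A = -7*1/158 = -7/158 ≈ -0.044304)
U(s) = -158/7 (U(s) = 1/(-7/158) = -158/7)
17032 - U(H) = 17032 - 1*(-158/7) = 17032 + 158/7 = 119382/7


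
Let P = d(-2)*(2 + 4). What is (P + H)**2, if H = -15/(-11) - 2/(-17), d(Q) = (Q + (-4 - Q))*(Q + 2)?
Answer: 76729/34969 ≈ 2.1942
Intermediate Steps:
d(Q) = -8 - 4*Q (d(Q) = -4*(2 + Q) = -8 - 4*Q)
H = 277/187 (H = -15*(-1/11) - 2*(-1/17) = 15/11 + 2/17 = 277/187 ≈ 1.4813)
P = 0 (P = (-8 - 4*(-2))*(2 + 4) = (-8 + 8)*6 = 0*6 = 0)
(P + H)**2 = (0 + 277/187)**2 = (277/187)**2 = 76729/34969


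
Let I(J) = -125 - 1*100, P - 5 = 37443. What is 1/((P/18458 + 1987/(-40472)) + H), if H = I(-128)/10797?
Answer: 1344284400712/2633301771695 ≈ 0.51049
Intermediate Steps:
P = 37448 (P = 5 + 37443 = 37448)
I(J) = -225 (I(J) = -125 - 100 = -225)
H = -75/3599 (H = -225/10797 = -225*1/10797 = -75/3599 ≈ -0.020839)
1/((P/18458 + 1987/(-40472)) + H) = 1/((37448/18458 + 1987/(-40472)) - 75/3599) = 1/((37448*(1/18458) + 1987*(-1/40472)) - 75/3599) = 1/((18724/9229 - 1987/40472) - 75/3599) = 1/(739459705/373516088 - 75/3599) = 1/(2633301771695/1344284400712) = 1344284400712/2633301771695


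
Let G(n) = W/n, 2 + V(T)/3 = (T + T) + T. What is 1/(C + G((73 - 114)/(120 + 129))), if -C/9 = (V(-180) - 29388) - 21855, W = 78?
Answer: 41/19489239 ≈ 2.1037e-6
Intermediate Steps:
V(T) = -6 + 9*T (V(T) = -6 + 3*((T + T) + T) = -6 + 3*(2*T + T) = -6 + 3*(3*T) = -6 + 9*T)
G(n) = 78/n
C = 475821 (C = -9*(((-6 + 9*(-180)) - 29388) - 21855) = -9*(((-6 - 1620) - 29388) - 21855) = -9*((-1626 - 29388) - 21855) = -9*(-31014 - 21855) = -9*(-52869) = 475821)
1/(C + G((73 - 114)/(120 + 129))) = 1/(475821 + 78/(((73 - 114)/(120 + 129)))) = 1/(475821 + 78/((-41/249))) = 1/(475821 + 78/((-41*1/249))) = 1/(475821 + 78/(-41/249)) = 1/(475821 + 78*(-249/41)) = 1/(475821 - 19422/41) = 1/(19489239/41) = 41/19489239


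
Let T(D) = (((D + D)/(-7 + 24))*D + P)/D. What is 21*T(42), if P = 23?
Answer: 3919/34 ≈ 115.26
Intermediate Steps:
T(D) = (23 + 2*D²/17)/D (T(D) = (((D + D)/(-7 + 24))*D + 23)/D = (((2*D)/17)*D + 23)/D = (((2*D)*(1/17))*D + 23)/D = ((2*D/17)*D + 23)/D = (2*D²/17 + 23)/D = (23 + 2*D²/17)/D)
21*T(42) = 21*(23/42 + (2/17)*42) = 21*(23*(1/42) + 84/17) = 21*(23/42 + 84/17) = 21*(3919/714) = 3919/34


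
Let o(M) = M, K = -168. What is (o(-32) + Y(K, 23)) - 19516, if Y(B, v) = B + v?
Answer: -19693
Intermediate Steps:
(o(-32) + Y(K, 23)) - 19516 = (-32 + (-168 + 23)) - 19516 = (-32 - 145) - 19516 = -177 - 19516 = -19693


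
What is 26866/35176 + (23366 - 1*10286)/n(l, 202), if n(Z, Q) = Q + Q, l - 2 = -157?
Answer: 58869493/1776388 ≈ 33.140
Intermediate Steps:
l = -155 (l = 2 - 157 = -155)
n(Z, Q) = 2*Q
26866/35176 + (23366 - 1*10286)/n(l, 202) = 26866/35176 + (23366 - 1*10286)/((2*202)) = 26866*(1/35176) + (23366 - 10286)/404 = 13433/17588 + 13080*(1/404) = 13433/17588 + 3270/101 = 58869493/1776388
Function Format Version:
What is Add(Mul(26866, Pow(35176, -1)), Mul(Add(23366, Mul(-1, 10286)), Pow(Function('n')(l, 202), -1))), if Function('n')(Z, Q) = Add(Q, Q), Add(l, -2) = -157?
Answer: Rational(58869493, 1776388) ≈ 33.140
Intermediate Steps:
l = -155 (l = Add(2, -157) = -155)
Function('n')(Z, Q) = Mul(2, Q)
Add(Mul(26866, Pow(35176, -1)), Mul(Add(23366, Mul(-1, 10286)), Pow(Function('n')(l, 202), -1))) = Add(Mul(26866, Pow(35176, -1)), Mul(Add(23366, Mul(-1, 10286)), Pow(Mul(2, 202), -1))) = Add(Mul(26866, Rational(1, 35176)), Mul(Add(23366, -10286), Pow(404, -1))) = Add(Rational(13433, 17588), Mul(13080, Rational(1, 404))) = Add(Rational(13433, 17588), Rational(3270, 101)) = Rational(58869493, 1776388)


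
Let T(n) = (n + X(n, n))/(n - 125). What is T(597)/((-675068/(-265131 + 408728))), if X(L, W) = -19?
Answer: -41499533/159316048 ≈ -0.26049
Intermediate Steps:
T(n) = (-19 + n)/(-125 + n) (T(n) = (n - 19)/(n - 125) = (-19 + n)/(-125 + n))
T(597)/((-675068/(-265131 + 408728))) = ((-19 + 597)/(-125 + 597))/((-675068/(-265131 + 408728))) = (578/472)/((-675068/143597)) = ((1/472)*578)/((-675068*1/143597)) = 289/(236*(-675068/143597)) = (289/236)*(-143597/675068) = -41499533/159316048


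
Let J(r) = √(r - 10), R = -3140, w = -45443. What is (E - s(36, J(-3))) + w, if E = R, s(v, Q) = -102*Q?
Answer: -48583 + 102*I*√13 ≈ -48583.0 + 367.77*I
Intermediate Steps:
J(r) = √(-10 + r)
E = -3140
(E - s(36, J(-3))) + w = (-3140 - (-102)*√(-10 - 3)) - 45443 = (-3140 - (-102)*√(-13)) - 45443 = (-3140 - (-102)*I*√13) - 45443 = (-3140 + 102*I*√13) - 45443 = -48583 + 102*I*√13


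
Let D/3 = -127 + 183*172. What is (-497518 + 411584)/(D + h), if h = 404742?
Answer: -85934/498789 ≈ -0.17229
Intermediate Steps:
D = 94047 (D = 3*(-127 + 183*172) = 3*(-127 + 31476) = 3*31349 = 94047)
(-497518 + 411584)/(D + h) = (-497518 + 411584)/(94047 + 404742) = -85934/498789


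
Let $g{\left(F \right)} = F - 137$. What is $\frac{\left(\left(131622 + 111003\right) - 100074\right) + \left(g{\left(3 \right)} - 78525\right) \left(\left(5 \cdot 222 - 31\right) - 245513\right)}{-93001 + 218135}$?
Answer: $\frac{19227076557}{125134} \approx 1.5365 \cdot 10^{5}$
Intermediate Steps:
$g{\left(F \right)} = -137 + F$ ($g{\left(F \right)} = F - 137 = -137 + F$)
$\frac{\left(\left(131622 + 111003\right) - 100074\right) + \left(g{\left(3 \right)} - 78525\right) \left(\left(5 \cdot 222 - 31\right) - 245513\right)}{-93001 + 218135} = \frac{\left(\left(131622 + 111003\right) - 100074\right) + \left(\left(-137 + 3\right) - 78525\right) \left(\left(5 \cdot 222 - 31\right) - 245513\right)}{-93001 + 218135} = \frac{\left(242625 - 100074\right) + \left(-134 - 78525\right) \left(\left(1110 - 31\right) - 245513\right)}{125134} = \left(142551 - 78659 \left(1079 - 245513\right)\right) \frac{1}{125134} = \left(142551 - -19226934006\right) \frac{1}{125134} = \left(142551 + 19226934006\right) \frac{1}{125134} = 19227076557 \cdot \frac{1}{125134} = \frac{19227076557}{125134}$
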